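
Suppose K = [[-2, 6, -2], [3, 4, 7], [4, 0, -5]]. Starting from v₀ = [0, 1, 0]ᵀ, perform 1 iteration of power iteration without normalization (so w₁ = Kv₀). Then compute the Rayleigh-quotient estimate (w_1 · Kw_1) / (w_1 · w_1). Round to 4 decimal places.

4.0000

w1 = Kv₀ = ((-2)·0 + 6·1 + (-2)·0; 3·0 + 4·1 + 7·0; 4·0 + 0·1 + (-5)·0) = (6, 4, 0)
Kw1 = (12, 34, 24)
w1·Kw1 = 6·12 + 4·34 + 0·24 = 208; w1·w1 = 6·6 + 4·4 + 0·0 = 52
λ ≈ 208/52 = 4.0000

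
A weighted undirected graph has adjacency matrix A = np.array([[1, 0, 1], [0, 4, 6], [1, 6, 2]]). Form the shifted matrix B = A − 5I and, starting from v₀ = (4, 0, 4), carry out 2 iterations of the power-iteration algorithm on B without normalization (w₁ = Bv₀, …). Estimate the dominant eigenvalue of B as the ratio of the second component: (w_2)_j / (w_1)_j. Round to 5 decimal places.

μ ≈ -3.00000

B = A − 5I has rows (-4, 0, 1); (0, -1, 6); (1, 6, -3)
w1 = Bv₀ = (-12, 24, -8)
w2 = Bw1 = (40, -72, 156)
Ratio: -72/24 = -3.00000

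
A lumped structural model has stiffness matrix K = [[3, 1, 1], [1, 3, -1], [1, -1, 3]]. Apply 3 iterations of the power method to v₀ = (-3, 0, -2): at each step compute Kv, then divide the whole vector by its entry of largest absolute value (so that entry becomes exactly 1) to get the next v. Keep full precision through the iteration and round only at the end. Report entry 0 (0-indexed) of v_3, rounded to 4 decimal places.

Kv0 = (-11.00000, -1.00000, -9.00000); divide by -11.00000 → v1 = (1.00000, 0.09091, 0.81818)
Kv1 = (3.90909, 0.45455, 3.36364); divide by 3.90909 → v2 = (1.00000, 0.11628, 0.86047)
Kv2 = (3.97674, 0.48837, 3.46512); divide by 3.97674 → v3 = (1.00000, 0.12281, 0.87135)
Requested entry of v3: -171/-171 = 1.0000

1.0000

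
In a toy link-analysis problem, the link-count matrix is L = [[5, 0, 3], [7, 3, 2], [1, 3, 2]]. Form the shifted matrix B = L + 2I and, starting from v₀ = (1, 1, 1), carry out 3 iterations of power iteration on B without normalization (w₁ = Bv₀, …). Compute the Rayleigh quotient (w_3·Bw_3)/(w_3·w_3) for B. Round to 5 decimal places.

10.11652

B = L + 2I has rows (7, 0, 3); (7, 5, 2); (1, 3, 4)
w1 = Bv₀ = (7·1 + 0·1 + 3·1; 7·1 + 5·1 + 2·1; 1·1 + 3·1 + 4·1) = (10, 14, 8)
w2 = Bw1 = (7·10 + 0·14 + 3·8; 7·10 + 5·14 + 2·8; 1·10 + 3·14 + 4·8) = (94, 156, 84)
w3 = Bw2 = (910, 1606, 898)
Bw3 = (9064, 16196, 9320)
w3·Bw3 = 42628376; w3·w3 = 4213740; μ ≈ 42628376/4213740 = 10.11652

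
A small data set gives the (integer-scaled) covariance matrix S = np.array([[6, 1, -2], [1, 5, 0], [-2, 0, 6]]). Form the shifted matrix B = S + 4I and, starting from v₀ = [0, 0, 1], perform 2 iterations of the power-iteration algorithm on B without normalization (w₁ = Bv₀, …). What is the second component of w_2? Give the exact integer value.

B = S + 4I has rows (10, 1, -2); (1, 9, 0); (-2, 0, 10)
w1 = Bv₀ = (10·0 + 1·0 + (-2)·1; 1·0 + 9·0 + 0·1; (-2)·0 + 0·0 + 10·1) = (-2, 0, 10)
w2 = Bw1 = (10·(-2) + 1·0 + (-2)·10; 1·(-2) + 9·0 + 0·10; (-2)·(-2) + 0·0 + 10·10) = (-40, -2, 104)
Requested component of w2: -2

-2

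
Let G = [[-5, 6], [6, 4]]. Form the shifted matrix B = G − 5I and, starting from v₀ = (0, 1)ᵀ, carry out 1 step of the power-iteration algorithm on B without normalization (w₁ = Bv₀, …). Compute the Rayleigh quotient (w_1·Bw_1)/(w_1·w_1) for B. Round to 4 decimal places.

-11.7027

B = G − 5I has rows (-10, 6); (6, -1)
w1 = Bv₀ = ((-10)·0 + 6·1; 6·0 + (-1)·1) = (6, -1)
Bw1 = (-66, 37)
w1·Bw1 = -433; w1·w1 = 37; μ ≈ -433/37 = -11.7027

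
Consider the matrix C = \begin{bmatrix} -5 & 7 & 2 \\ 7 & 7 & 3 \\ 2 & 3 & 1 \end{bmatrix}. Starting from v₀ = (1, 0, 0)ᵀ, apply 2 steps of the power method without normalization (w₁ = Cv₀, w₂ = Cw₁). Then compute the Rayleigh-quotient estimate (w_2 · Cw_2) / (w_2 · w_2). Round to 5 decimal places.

0.00075

w1 = Cv₀ = (-5, 7, 2)
w2 = Cw1 = (78, 20, 13)
Cw2 = (-224, 725, 229)
w2·Cw2 = 78·(-224) + 20·725 + 13·229 = 5; w2·w2 = 78·78 + 20·20 + 13·13 = 6653
λ ≈ 5/6653 = 0.00075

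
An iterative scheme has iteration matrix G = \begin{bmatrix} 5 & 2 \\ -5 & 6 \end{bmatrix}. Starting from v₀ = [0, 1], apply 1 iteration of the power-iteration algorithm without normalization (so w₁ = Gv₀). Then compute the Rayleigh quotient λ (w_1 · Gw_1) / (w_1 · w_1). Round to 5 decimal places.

w1 = Gv₀ = (2, 6)
Gw1 = (22, 26)
w1·Gw1 = 2·22 + 6·26 = 200; w1·w1 = 2·2 + 6·6 = 40
λ ≈ 200/40 = 5.00000

5.00000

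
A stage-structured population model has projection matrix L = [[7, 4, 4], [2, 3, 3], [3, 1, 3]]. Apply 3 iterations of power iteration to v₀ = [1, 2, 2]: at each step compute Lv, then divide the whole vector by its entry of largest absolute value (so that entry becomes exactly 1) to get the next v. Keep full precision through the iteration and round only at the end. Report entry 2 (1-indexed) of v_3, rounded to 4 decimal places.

Lv0 = (23.00000, 14.00000, 11.00000); divide by 23.00000 → v1 = (1.00000, 0.60870, 0.47826)
Lv1 = (11.34783, 5.26087, 5.04348); divide by 11.34783 → v2 = (1.00000, 0.46360, 0.44444)
Lv2 = (10.63218, 4.72414, 4.79693); divide by 10.63218 → v3 = (1.00000, 0.44432, 0.45117)
Requested entry of v3: 1233/2775 = 0.4443

0.4443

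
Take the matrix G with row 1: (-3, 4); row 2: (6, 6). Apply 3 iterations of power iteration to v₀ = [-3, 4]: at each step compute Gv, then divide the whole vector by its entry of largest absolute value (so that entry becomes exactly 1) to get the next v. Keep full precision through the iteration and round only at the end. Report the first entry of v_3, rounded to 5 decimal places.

1.00000

Gv0 = (25.000000, 6.000000); divide by 25.000000 → v1 = (1.000000, 0.240000)
Gv1 = (-2.040000, 7.440000); divide by 7.440000 → v2 = (-0.274194, 1.000000)
Gv2 = (4.822581, 4.354839); divide by 4.822581 → v3 = (1.000000, 0.903010)
Requested entry of v3: 897/897 = 1.00000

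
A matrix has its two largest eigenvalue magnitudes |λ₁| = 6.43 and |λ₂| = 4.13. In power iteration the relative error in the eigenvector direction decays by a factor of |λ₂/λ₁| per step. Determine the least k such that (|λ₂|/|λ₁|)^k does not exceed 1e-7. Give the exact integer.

|λ₂/λ₁| = 4.13/6.43 = 0.64230
Need k ≥ ln(1e-7) / ln(0.64230) = -16.1181 / -0.4427 ≈ 36.409
Smallest integer k satisfying the bound: 37

37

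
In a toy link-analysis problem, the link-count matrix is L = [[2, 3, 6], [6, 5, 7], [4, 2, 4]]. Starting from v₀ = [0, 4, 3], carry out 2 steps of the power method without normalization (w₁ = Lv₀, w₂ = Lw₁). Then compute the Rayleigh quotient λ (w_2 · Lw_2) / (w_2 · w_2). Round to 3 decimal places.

w1 = Lv₀ = (30, 41, 20)
w2 = Lw1 = (303, 525, 282)
Lw2 = (3873, 6417, 3390)
w2·Lw2 = 303·3873 + 525·6417 + 282·3390 = 5498424; w2·w2 = 303·303 + 525·525 + 282·282 = 446958
λ ≈ 5498424/446958 = 12.302

12.302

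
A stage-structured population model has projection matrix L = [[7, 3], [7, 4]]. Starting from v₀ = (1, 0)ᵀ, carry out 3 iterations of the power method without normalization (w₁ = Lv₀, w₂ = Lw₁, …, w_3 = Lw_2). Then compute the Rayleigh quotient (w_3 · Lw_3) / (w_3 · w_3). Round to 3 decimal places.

w1 = Lv₀ = (7, 7)
w2 = Lw1 = (70, 77)
w3 = Lw2 = (721, 798)
Lw3 = (7441, 8239)
w3·Lw3 = 721·7441 + 798·8239 = 11939683; w3·w3 = 721·721 + 798·798 = 1156645
λ ≈ 11939683/1156645 = 10.323

λ ≈ 10.323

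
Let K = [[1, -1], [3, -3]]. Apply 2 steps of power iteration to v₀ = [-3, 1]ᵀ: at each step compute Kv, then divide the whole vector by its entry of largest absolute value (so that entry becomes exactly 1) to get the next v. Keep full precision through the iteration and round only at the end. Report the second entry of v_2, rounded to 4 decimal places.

1.0000

Kv0 = (-4.00000, -12.00000); divide by -12.00000 → v1 = (0.33333, 1.00000)
Kv1 = (-0.66667, -2.00000); divide by -2.00000 → v2 = (0.33333, 1.00000)
Requested entry of v2: 24/24 = 1.0000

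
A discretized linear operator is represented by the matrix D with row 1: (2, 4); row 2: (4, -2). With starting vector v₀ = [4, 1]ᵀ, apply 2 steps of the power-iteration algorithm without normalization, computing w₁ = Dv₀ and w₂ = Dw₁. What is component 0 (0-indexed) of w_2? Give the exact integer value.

80

w1 = Dv₀ = (2·4 + 4·1; 4·4 + (-2)·1) = (12, 14)
w2 = Dw1 = (2·12 + 4·14; 4·12 + (-2)·14) = (80, 20)
The requested component of w2 is 80.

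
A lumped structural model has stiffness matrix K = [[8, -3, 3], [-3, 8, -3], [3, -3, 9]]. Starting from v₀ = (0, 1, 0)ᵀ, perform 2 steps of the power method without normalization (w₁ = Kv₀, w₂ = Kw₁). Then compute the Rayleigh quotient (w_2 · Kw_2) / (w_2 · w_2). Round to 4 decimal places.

w1 = Kv₀ = (-3, 8, -3)
w2 = Kw1 = (-57, 82, -60)
Kw2 = (-882, 1007, -957)
w2·Kw2 = (-57)·(-882) + 82·1007 + (-60)·(-957) = 190268; w2·w2 = (-57)·(-57) + 82·82 + (-60)·(-60) = 13573
λ ≈ 190268/13573 = 14.0181

λ ≈ 14.0181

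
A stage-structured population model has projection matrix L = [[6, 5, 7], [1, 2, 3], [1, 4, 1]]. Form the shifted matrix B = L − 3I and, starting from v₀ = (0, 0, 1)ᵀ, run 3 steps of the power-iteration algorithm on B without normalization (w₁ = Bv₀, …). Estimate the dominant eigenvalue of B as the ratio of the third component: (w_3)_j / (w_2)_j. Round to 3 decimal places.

B = L − 3I has rows (3, 5, 7); (1, -1, 3); (1, 4, -2)
w1 = Bv₀ = (3·0 + 5·0 + 7·1; 1·0 + (-1)·0 + 3·1; 1·0 + 4·0 + (-2)·1) = (7, 3, -2)
w2 = Bw1 = (3·7 + 5·3 + 7·(-2); 1·7 + (-1)·3 + 3·(-2); 1·7 + 4·3 + (-2)·(-2)) = (22, -2, 23)
w3 = Bw2 = (217, 93, -32)
Ratio: -32/23 = -1.391

-1.391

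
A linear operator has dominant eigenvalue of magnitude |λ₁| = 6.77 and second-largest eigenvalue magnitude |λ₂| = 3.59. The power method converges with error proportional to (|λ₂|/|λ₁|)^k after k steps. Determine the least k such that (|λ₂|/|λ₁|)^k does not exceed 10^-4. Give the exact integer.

|λ₂/λ₁| = 3.59/6.77 = 0.53028
Need k ≥ ln(10^-4) / ln(0.53028) = -9.2103 / -0.6343 ≈ 14.519
Smallest integer k satisfying the bound: 15

15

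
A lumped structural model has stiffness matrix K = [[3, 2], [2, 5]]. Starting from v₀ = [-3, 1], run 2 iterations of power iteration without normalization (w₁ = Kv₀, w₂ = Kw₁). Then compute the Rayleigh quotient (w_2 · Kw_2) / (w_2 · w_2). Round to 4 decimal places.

λ ≈ 5.7753

w1 = Kv₀ = (-7, -1)
w2 = Kw1 = (-23, -19)
Kw2 = (-107, -141)
w2·Kw2 = (-23)·(-107) + (-19)·(-141) = 5140; w2·w2 = (-23)·(-23) + (-19)·(-19) = 890
λ ≈ 5140/890 = 5.7753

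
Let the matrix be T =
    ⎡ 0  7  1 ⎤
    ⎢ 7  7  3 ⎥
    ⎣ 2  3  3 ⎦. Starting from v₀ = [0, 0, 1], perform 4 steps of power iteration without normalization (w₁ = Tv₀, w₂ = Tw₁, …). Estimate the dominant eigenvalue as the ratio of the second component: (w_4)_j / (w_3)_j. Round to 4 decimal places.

λ ≈ 12.3593

w1 = Tv₀ = (0·0 + 7·0 + 1·1; 7·0 + 7·0 + 3·1; 2·0 + 3·0 + 3·1) = (1, 3, 3)
w2 = Tw1 = (0·1 + 7·3 + 1·3; 7·1 + 7·3 + 3·3; 2·1 + 3·3 + 3·3) = (24, 37, 20)
w3 = Tw2 = (279, 487, 219)
w4 = Tw3 = (3628, 6019, 2676)
Ratio at component: 6019 / 487 = 12.3593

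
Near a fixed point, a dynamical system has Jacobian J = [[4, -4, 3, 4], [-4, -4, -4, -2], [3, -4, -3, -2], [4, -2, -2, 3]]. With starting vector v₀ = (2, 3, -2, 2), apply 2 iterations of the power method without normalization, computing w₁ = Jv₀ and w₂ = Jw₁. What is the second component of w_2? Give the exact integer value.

w1 = Jv₀ = (4·2 + (-4)·3 + 3·(-2) + 4·2; (-4)·2 + (-4)·3 + (-4)·(-2) + (-2)·2; 3·2 + (-4)·3 + (-3)·(-2) + (-2)·2; 4·2 + (-2)·3 + (-2)·(-2) + 3·2) = (-2, -16, -4, 12)
w2 = Jw1 = (4·(-2) + (-4)·(-16) + 3·(-4) + 4·12; (-4)·(-2) + (-4)·(-16) + (-4)·(-4) + (-2)·12; 3·(-2) + (-4)·(-16) + (-3)·(-4) + (-2)·12; 4·(-2) + (-2)·(-16) + (-2)·(-4) + 3·12) = (92, 64, 46, 68)
The requested component of w2 is 64.

64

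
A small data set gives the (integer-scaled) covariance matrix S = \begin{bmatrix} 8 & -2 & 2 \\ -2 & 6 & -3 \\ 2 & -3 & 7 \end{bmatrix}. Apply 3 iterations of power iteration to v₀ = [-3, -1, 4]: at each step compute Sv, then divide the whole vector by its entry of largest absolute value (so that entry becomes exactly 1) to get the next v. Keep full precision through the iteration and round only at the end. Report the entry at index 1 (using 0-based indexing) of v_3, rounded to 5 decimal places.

Sv0 = (-14.000000, -12.000000, 25.000000); divide by 25.000000 → v1 = (-0.560000, -0.480000, 1.000000)
Sv1 = (-1.520000, -4.760000, 7.320000); divide by 7.320000 → v2 = (-0.207650, -0.650273, 1.000000)
Sv2 = (1.639344, -6.486339, 8.535519); divide by 8.535519 → v3 = (0.192061, -0.759923, 1.000000)
Requested entry of v3: -1187/1562 = -0.75992

-0.75992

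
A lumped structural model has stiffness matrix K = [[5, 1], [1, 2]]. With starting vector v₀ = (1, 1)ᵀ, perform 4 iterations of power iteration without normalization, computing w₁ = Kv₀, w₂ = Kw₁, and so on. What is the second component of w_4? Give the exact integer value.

291

w1 = Kv₀ = (6, 3)
w2 = Kw1 = (33, 12)
w3 = Kw2 = (177, 57)
w4 = Kw3 = (942, 291)
The requested component of w4 is 291.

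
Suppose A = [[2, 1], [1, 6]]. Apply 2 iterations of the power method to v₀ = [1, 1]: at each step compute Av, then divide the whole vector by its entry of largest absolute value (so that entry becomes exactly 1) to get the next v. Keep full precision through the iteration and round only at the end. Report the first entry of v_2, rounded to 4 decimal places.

Av0 = (3.00000, 7.00000); divide by 7.00000 → v1 = (0.42857, 1.00000)
Av1 = (1.85714, 6.42857); divide by 6.42857 → v2 = (0.28889, 1.00000)
Requested entry of v2: 13/45 = 0.2889

0.2889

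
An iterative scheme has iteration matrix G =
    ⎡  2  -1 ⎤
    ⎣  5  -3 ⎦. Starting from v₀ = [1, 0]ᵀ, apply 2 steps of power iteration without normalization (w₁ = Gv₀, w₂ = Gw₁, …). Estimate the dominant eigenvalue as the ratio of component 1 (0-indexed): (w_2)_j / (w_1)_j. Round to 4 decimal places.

-1.0000

w1 = Gv₀ = (2, 5)
w2 = Gw1 = (-1, -5)
Ratio at component: -5 / 5 = -1.0000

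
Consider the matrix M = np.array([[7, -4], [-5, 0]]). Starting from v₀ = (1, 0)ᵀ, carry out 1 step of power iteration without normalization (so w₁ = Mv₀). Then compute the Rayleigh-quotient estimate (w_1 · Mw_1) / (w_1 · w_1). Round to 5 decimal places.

8.89189

w1 = Mv₀ = (7, -5)
Mw1 = (69, -35)
w1·Mw1 = 7·69 + (-5)·(-35) = 658; w1·w1 = 7·7 + (-5)·(-5) = 74
λ ≈ 658/74 = 8.89189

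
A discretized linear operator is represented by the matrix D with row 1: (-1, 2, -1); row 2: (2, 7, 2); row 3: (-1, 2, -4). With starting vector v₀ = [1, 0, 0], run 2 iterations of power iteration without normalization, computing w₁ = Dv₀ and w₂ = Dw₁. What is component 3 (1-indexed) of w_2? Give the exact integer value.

9

w1 = Dv₀ = ((-1)·1 + 2·0 + (-1)·0; 2·1 + 7·0 + 2·0; (-1)·1 + 2·0 + (-4)·0) = (-1, 2, -1)
w2 = Dw1 = ((-1)·(-1) + 2·2 + (-1)·(-1); 2·(-1) + 7·2 + 2·(-1); (-1)·(-1) + 2·2 + (-4)·(-1)) = (6, 10, 9)
The requested component of w2 is 9.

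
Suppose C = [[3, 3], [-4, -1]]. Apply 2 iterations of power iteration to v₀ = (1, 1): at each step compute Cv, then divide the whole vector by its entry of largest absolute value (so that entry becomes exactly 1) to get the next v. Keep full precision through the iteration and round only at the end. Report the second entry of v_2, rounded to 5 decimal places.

Cv0 = (6.000000, -5.000000); divide by 6.000000 → v1 = (1.000000, -0.833333)
Cv1 = (0.500000, -3.166667); divide by -3.166667 → v2 = (-0.157895, 1.000000)
Requested entry of v2: -19/-19 = 1.00000

1.00000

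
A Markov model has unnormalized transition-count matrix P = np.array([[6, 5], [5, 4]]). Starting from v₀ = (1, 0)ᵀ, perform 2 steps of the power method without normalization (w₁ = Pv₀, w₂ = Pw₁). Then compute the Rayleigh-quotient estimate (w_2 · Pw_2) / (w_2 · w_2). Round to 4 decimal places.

w1 = Pv₀ = (6·1 + 5·0; 5·1 + 4·0) = (6, 5)
w2 = Pw1 = (6·6 + 5·5; 5·6 + 4·5) = (61, 50)
Pw2 = (616, 505)
w2·Pw2 = 61·616 + 50·505 = 62826; w2·w2 = 61·61 + 50·50 = 6221
λ ≈ 62826/6221 = 10.0990

10.0990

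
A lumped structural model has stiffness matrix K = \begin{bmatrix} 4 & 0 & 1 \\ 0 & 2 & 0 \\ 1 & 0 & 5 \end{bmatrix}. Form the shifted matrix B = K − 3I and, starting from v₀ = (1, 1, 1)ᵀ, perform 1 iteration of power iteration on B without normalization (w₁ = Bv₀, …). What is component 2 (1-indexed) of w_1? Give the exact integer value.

-1

B = K − 3I has rows (1, 0, 1); (0, -1, 0); (1, 0, 2)
w1 = Bv₀ = (1·1 + 0·1 + 1·1; 0·1 + (-1)·1 + 0·1; 1·1 + 0·1 + 2·1) = (2, -1, 3)
Requested component of w1: -1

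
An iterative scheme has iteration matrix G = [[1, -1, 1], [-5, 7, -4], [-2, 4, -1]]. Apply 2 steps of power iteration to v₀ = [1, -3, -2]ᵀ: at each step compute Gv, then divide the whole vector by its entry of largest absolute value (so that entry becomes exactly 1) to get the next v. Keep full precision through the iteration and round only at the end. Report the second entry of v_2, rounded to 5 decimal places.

1.00000

Gv0 = (2.000000, -18.000000, -12.000000); divide by -18.000000 → v1 = (-0.111111, 1.000000, 0.666667)
Gv1 = (-0.444444, 4.888889, 3.555556); divide by 4.888889 → v2 = (-0.090909, 1.000000, 0.727273)
Requested entry of v2: -88/-88 = 1.00000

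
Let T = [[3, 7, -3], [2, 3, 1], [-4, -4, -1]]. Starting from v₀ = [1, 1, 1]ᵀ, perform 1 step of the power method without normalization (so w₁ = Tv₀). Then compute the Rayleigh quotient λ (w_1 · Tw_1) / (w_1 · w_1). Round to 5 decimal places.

λ ≈ 6.95783

w1 = Tv₀ = (7, 6, -9)
Tw1 = (90, 23, -43)
w1·Tw1 = 7·90 + 6·23 + (-9)·(-43) = 1155; w1·w1 = 7·7 + 6·6 + (-9)·(-9) = 166
λ ≈ 1155/166 = 6.95783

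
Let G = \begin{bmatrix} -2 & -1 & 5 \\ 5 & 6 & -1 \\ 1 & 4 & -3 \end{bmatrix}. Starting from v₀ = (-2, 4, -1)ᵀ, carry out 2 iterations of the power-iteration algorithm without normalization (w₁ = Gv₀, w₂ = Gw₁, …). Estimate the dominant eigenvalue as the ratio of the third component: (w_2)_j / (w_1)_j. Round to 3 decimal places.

w1 = Gv₀ = (-5, 15, 17)
w2 = Gw1 = (80, 48, 4)
Ratio at component: 4 / 17 = 0.235

λ ≈ 0.235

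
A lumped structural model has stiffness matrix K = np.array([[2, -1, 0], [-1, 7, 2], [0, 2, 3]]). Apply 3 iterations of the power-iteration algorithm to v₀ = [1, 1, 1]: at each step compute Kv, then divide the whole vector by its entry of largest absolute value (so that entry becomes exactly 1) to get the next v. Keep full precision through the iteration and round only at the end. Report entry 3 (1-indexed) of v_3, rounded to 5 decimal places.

0.42639

Kv0 = (1.000000, 8.000000, 5.000000); divide by 8.000000 → v1 = (0.125000, 1.000000, 0.625000)
Kv1 = (-0.750000, 8.125000, 3.875000); divide by 8.125000 → v2 = (-0.092308, 1.000000, 0.476923)
Kv2 = (-1.184615, 8.046154, 3.430769); divide by 8.046154 → v3 = (-0.147228, 1.000000, 0.426386)
Requested entry of v3: 223/523 = 0.42639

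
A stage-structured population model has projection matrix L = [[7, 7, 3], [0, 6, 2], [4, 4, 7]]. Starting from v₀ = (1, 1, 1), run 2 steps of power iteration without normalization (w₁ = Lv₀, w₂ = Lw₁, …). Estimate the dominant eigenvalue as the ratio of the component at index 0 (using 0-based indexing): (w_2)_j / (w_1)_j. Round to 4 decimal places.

w1 = Lv₀ = (17, 8, 15)
w2 = Lw1 = (220, 78, 205)
Ratio at component: 220 / 17 = 12.9412

λ ≈ 12.9412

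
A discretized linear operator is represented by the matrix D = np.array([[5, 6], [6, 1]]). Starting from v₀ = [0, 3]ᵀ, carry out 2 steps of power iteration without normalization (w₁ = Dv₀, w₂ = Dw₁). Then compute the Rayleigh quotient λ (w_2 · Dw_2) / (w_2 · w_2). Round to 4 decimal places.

8.9430

w1 = Dv₀ = (5·0 + 6·3; 6·0 + 1·3) = (18, 3)
w2 = Dw1 = (5·18 + 6·3; 6·18 + 1·3) = (108, 111)
Dw2 = (1206, 759)
w2·Dw2 = 108·1206 + 111·759 = 214497; w2·w2 = 108·108 + 111·111 = 23985
λ ≈ 214497/23985 = 8.9430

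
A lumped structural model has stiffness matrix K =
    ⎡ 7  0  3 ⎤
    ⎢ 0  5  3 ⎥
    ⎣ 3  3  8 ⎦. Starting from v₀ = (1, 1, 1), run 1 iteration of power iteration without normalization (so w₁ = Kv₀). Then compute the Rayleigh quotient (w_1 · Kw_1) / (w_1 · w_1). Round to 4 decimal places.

w1 = Kv₀ = (10, 8, 14)
Kw1 = (112, 82, 166)
w1·Kw1 = 10·112 + 8·82 + 14·166 = 4100; w1·w1 = 10·10 + 8·8 + 14·14 = 360
λ ≈ 4100/360 = 11.3889

λ ≈ 11.3889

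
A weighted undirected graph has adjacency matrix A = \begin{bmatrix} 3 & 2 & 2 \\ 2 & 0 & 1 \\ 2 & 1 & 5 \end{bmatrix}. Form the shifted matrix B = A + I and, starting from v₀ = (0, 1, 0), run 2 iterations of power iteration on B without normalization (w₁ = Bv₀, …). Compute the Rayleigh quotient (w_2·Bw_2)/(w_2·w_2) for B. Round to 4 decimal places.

μ ≈ 7.5947

B = A + I has rows (4, 2, 2); (2, 1, 1); (2, 1, 6)
w1 = Bv₀ = (2, 1, 1)
w2 = Bw1 = (12, 6, 11)
Bw2 = (82, 41, 96)
w2·Bw2 = 2286; w2·w2 = 301; μ ≈ 2286/301 = 7.5947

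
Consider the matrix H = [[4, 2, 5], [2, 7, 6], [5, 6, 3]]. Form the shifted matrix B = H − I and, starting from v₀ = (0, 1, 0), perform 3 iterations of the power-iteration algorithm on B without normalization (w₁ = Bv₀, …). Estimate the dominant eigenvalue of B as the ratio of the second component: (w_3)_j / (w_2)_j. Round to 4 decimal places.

B = H − I has rows (3, 2, 5); (2, 6, 6); (5, 6, 2)
w1 = Bv₀ = (3·0 + 2·1 + 5·0; 2·0 + 6·1 + 6·0; 5·0 + 6·1 + 2·0) = (2, 6, 6)
w2 = Bw1 = (3·2 + 2·6 + 5·6; 2·2 + 6·6 + 6·6; 5·2 + 6·6 + 2·6) = (48, 76, 58)
w3 = Bw2 = (586, 900, 812)
Ratio: 900/76 = 11.8421

μ ≈ 11.8421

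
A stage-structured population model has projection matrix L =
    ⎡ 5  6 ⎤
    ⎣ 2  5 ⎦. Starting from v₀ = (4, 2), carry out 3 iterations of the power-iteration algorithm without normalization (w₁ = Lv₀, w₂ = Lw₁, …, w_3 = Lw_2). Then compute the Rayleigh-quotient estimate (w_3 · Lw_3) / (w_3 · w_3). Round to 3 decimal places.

w1 = Lv₀ = (32, 18)
w2 = Lw1 = (268, 154)
w3 = Lw2 = (2264, 1306)
Lw3 = (19156, 11058)
w3·Lw3 = 2264·19156 + 1306·11058 = 57810932; w3·w3 = 2264·2264 + 1306·1306 = 6831332
λ ≈ 57810932/6831332 = 8.463

8.463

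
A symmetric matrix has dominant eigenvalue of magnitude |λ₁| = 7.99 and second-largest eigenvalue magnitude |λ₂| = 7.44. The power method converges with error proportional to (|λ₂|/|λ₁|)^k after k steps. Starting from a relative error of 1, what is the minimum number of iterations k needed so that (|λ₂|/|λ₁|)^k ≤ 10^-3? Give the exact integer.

|λ₂/λ₁| = 7.44/7.99 = 0.93116
Need k ≥ ln(10^-3) / ln(0.93116) = -6.9078 / -0.0713 ≈ 96.856
Smallest integer k satisfying the bound: 97

97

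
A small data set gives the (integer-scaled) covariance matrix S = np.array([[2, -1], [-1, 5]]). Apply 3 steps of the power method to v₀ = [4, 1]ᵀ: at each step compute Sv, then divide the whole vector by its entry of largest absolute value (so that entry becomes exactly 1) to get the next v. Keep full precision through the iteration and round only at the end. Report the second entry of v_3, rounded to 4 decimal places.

Sv0 = (7.00000, 1.00000); divide by 7.00000 → v1 = (1.00000, 0.14286)
Sv1 = (1.85714, -0.28571); divide by 1.85714 → v2 = (1.00000, -0.15385)
Sv2 = (2.15385, -1.76923); divide by 2.15385 → v3 = (1.00000, -0.82143)
Requested entry of v3: -23/28 = -0.8214

-0.8214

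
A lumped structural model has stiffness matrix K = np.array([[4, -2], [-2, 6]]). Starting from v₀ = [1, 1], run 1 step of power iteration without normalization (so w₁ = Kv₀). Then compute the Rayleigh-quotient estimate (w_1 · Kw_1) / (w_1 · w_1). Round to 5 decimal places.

λ ≈ 4.00000

w1 = Kv₀ = (2, 4)
Kw1 = (0, 20)
w1·Kw1 = 2·0 + 4·20 = 80; w1·w1 = 2·2 + 4·4 = 20
λ ≈ 80/20 = 4.00000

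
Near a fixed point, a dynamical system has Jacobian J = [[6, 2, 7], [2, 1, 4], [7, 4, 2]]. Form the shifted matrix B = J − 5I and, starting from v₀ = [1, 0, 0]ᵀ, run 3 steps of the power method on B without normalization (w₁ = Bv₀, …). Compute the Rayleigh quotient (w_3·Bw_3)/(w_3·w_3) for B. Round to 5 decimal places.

μ ≈ -1.41791

B = J − 5I has rows (1, 2, 7); (2, -4, 4); (7, 4, -3)
w1 = Bv₀ = (1, 2, 7)
w2 = Bw1 = (54, 22, -6)
w3 = Bw2 = (56, -4, 484)
Bw3 = (3436, 2064, -1076)
w3·Bw3 = -336624; w3·w3 = 237408; μ ≈ -336624/237408 = -1.41791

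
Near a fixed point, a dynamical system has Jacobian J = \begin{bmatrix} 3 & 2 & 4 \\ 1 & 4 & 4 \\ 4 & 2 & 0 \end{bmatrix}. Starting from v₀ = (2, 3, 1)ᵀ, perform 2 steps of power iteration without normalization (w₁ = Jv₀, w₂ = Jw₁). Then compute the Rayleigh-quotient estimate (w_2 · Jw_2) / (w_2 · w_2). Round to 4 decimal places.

w1 = Jv₀ = (16, 18, 14)
w2 = Jw1 = (140, 144, 100)
Jw2 = (1108, 1116, 848)
w2·Jw2 = 140·1108 + 144·1116 + 100·848 = 400624; w2·w2 = 140·140 + 144·144 + 100·100 = 50336
λ ≈ 400624/50336 = 7.9590

λ ≈ 7.9590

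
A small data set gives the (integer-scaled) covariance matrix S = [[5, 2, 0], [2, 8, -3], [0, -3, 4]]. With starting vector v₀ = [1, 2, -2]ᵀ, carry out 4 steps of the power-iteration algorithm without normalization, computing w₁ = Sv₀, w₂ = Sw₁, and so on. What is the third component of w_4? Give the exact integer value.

-12830

w1 = Sv₀ = (5·1 + 2·2 + 0·(-2); 2·1 + 8·2 + (-3)·(-2); 0·1 + (-3)·2 + 4·(-2)) = (9, 24, -14)
w2 = Sw1 = (5·9 + 2·24 + 0·(-14); 2·9 + 8·24 + (-3)·(-14); 0·9 + (-3)·24 + 4·(-14)) = (93, 252, -128)
w3 = Sw2 = (969, 2586, -1268)
w4 = Sw3 = (10017, 26430, -12830)
The requested component of w4 is -12830.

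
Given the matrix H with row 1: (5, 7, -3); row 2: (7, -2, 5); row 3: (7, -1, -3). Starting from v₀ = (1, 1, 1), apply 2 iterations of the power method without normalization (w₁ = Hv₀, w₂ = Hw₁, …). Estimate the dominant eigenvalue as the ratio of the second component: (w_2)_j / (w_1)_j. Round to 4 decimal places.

λ ≈ 5.8000

w1 = Hv₀ = (9, 10, 3)
w2 = Hw1 = (106, 58, 44)
Ratio at component: 58 / 10 = 5.8000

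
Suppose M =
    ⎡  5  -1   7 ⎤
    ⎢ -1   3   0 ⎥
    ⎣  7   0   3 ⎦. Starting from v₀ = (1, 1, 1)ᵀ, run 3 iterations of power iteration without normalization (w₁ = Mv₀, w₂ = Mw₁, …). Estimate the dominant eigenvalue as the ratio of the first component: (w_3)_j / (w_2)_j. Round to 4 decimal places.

11.1301

w1 = Mv₀ = (5·1 + (-1)·1 + 7·1; (-1)·1 + 3·1 + 0·1; 7·1 + 0·1 + 3·1) = (11, 2, 10)
w2 = Mw1 = (5·11 + (-1)·2 + 7·10; (-1)·11 + 3·2 + 0·10; 7·11 + 0·2 + 3·10) = (123, -5, 107)
w3 = Mw2 = (1369, -138, 1182)
Ratio at component: 1369 / 123 = 11.1301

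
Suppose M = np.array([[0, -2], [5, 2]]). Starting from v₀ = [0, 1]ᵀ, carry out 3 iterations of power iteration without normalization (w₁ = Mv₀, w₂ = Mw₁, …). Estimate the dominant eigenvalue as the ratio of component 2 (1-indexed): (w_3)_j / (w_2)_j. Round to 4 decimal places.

w1 = Mv₀ = (0·0 + (-2)·1; 5·0 + 2·1) = (-2, 2)
w2 = Mw1 = (0·(-2) + (-2)·2; 5·(-2) + 2·2) = (-4, -6)
w3 = Mw2 = (12, -32)
Ratio at component: -32 / -6 = 5.3333

5.3333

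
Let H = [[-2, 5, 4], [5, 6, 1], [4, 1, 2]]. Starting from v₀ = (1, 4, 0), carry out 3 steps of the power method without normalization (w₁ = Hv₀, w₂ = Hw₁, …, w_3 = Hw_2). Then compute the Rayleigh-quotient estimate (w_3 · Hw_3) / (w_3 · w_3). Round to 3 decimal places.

λ ≈ 9.424

w1 = Hv₀ = ((-2)·1 + 5·4 + 4·0; 5·1 + 6·4 + 1·0; 4·1 + 1·4 + 2·0) = (18, 29, 8)
w2 = Hw1 = ((-2)·18 + 5·29 + 4·8; 5·18 + 6·29 + 1·8; 4·18 + 1·29 + 2·8) = (141, 272, 117)
w3 = Hw2 = (1546, 2454, 1070)
Hw3 = (13458, 23524, 10778)
w3·Hw3 = 1546·13458 + 2454·23524 + 1070·10778 = 90066424; w3·w3 = 1546·1546 + 2454·2454 + 1070·1070 = 9557132
λ ≈ 90066424/9557132 = 9.424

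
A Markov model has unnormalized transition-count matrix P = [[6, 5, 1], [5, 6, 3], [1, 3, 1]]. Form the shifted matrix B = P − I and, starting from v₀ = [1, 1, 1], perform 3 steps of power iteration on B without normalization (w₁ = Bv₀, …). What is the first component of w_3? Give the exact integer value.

1330

B = P − I has rows (5, 5, 1); (5, 5, 3); (1, 3, 0)
w1 = Bv₀ = (5·1 + 5·1 + 1·1; 5·1 + 5·1 + 3·1; 1·1 + 3·1 + 0·1) = (11, 13, 4)
w2 = Bw1 = (5·11 + 5·13 + 1·4; 5·11 + 5·13 + 3·4; 1·11 + 3·13 + 0·4) = (124, 132, 50)
w3 = Bw2 = (1330, 1430, 520)
Requested component of w3: 1330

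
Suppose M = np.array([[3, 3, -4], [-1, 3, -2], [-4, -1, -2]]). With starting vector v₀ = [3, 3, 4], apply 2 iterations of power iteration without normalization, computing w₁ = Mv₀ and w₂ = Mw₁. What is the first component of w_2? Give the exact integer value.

w1 = Mv₀ = (2, -2, -23)
w2 = Mw1 = (92, 38, 40)
The requested component of w2 is 92.

92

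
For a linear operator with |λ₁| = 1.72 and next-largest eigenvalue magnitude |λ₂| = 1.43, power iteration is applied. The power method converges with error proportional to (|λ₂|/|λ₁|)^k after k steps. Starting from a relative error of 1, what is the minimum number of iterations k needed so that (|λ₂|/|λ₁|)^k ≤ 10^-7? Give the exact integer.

|λ₂/λ₁| = 1.43/1.72 = 0.83140
Need k ≥ ln(10^-7) / ln(0.83140) = -16.1181 / -0.1846 ≈ 87.290
Smallest integer k satisfying the bound: 88

88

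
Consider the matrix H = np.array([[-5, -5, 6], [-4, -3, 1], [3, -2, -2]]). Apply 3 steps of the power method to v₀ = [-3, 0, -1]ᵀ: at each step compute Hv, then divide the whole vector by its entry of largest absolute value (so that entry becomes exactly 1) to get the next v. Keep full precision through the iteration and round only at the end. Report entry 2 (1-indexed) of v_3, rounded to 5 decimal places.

Hv0 = (9.000000, 11.000000, -7.000000); divide by 11.000000 → v1 = (0.818182, 1.000000, -0.636364)
Hv1 = (-12.909091, -6.909091, 1.727273); divide by -12.909091 → v2 = (1.000000, 0.535211, -0.133803)
Hv2 = (-8.478873, -5.739437, 2.197183); divide by -8.478873 → v3 = (1.000000, 0.676910, -0.259136)
Requested entry of v3: 815/1204 = 0.67691

0.67691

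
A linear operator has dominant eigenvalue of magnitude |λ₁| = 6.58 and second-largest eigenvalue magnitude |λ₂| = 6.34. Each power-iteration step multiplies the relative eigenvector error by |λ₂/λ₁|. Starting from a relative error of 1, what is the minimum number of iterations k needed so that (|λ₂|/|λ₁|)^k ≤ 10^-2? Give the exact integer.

|λ₂/λ₁| = 6.34/6.58 = 0.96353
Need k ≥ ln(10^-2) / ln(0.96353) = -4.6052 / -0.0372 ≈ 123.942
Smallest integer k satisfying the bound: 124

124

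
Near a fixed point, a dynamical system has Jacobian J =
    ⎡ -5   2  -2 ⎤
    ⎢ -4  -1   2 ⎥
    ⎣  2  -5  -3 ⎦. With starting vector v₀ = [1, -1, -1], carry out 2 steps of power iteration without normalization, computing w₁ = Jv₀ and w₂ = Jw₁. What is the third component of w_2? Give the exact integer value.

-15

w1 = Jv₀ = (-5, -5, 10)
w2 = Jw1 = (-5, 45, -15)
The requested component of w2 is -15.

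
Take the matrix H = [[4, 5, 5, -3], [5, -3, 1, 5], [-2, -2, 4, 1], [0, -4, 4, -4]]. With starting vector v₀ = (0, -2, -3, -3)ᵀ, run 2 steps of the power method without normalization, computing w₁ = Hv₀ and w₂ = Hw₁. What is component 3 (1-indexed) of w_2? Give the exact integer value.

20

w1 = Hv₀ = (-16, -12, -11, 8)
w2 = Hw1 = (-203, -15, 20, -28)
The requested component of w2 is 20.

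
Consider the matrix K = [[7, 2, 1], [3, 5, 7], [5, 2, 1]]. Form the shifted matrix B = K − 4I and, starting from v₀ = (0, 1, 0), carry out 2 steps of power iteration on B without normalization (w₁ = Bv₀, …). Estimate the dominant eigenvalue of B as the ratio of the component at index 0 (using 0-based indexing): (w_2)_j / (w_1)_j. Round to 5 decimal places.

μ ≈ 5.00000

B = K − 4I has rows (3, 2, 1); (3, 1, 7); (5, 2, -3)
w1 = Bv₀ = (3·0 + 2·1 + 1·0; 3·0 + 1·1 + 7·0; 5·0 + 2·1 + (-3)·0) = (2, 1, 2)
w2 = Bw1 = (3·2 + 2·1 + 1·2; 3·2 + 1·1 + 7·2; 5·2 + 2·1 + (-3)·2) = (10, 21, 6)
Ratio: 10/2 = 5.00000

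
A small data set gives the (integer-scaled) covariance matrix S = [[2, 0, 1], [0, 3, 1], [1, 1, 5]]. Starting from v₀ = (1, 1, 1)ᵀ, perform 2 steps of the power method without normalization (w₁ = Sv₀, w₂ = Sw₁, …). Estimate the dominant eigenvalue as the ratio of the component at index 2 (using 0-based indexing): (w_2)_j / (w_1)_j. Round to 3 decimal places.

6.000

w1 = Sv₀ = (2·1 + 0·1 + 1·1; 0·1 + 3·1 + 1·1; 1·1 + 1·1 + 5·1) = (3, 4, 7)
w2 = Sw1 = (2·3 + 0·4 + 1·7; 0·3 + 3·4 + 1·7; 1·3 + 1·4 + 5·7) = (13, 19, 42)
Ratio at component: 42 / 7 = 6.000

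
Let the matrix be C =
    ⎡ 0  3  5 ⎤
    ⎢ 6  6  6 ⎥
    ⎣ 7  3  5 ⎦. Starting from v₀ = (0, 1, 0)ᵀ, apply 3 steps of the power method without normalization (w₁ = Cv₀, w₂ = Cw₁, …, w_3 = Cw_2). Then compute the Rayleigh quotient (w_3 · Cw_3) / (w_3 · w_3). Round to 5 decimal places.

w1 = Cv₀ = (0·0 + 3·1 + 5·0; 6·0 + 6·1 + 6·0; 7·0 + 3·1 + 5·0) = (3, 6, 3)
w2 = Cw1 = (0·3 + 3·6 + 5·3; 6·3 + 6·6 + 6·3; 7·3 + 3·6 + 5·3) = (33, 72, 54)
w3 = Cw2 = (486, 954, 717)
Cw3 = (6447, 12942, 9849)
w3·Cw3 = 486·6447 + 954·12942 + 717·9849 = 22541643; w3·w3 = 486·486 + 954·954 + 717·717 = 1660401
λ ≈ 22541643/1660401 = 13.57602

λ ≈ 13.57602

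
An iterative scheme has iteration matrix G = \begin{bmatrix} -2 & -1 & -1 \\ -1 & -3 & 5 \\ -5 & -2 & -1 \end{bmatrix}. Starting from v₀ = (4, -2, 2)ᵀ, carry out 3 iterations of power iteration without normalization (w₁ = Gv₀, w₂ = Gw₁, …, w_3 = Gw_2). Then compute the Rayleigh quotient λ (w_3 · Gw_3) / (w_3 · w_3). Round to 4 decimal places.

w1 = Gv₀ = ((-2)·4 + (-1)·(-2) + (-1)·2; (-1)·4 + (-3)·(-2) + 5·2; (-5)·4 + (-2)·(-2) + (-1)·2) = (-8, 12, -18)
w2 = Gw1 = ((-2)·(-8) + (-1)·12 + (-1)·(-18); (-1)·(-8) + (-3)·12 + 5·(-18); (-5)·(-8) + (-2)·12 + (-1)·(-18)) = (22, -118, 34)
w3 = Gw2 = (40, 502, 92)
Gw3 = (-674, -1086, -1296)
w3·Gw3 = 40·(-674) + 502·(-1086) + 92·(-1296) = -691364; w3·w3 = 40·40 + 502·502 + 92·92 = 262068
λ ≈ -691364/262068 = -2.6381

-2.6381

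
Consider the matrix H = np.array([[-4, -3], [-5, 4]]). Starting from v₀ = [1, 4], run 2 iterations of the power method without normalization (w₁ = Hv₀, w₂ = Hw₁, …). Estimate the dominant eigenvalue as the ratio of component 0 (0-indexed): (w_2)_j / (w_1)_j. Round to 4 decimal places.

-1.9375

w1 = Hv₀ = ((-4)·1 + (-3)·4; (-5)·1 + 4·4) = (-16, 11)
w2 = Hw1 = ((-4)·(-16) + (-3)·11; (-5)·(-16) + 4·11) = (31, 124)
Ratio at component: 31 / -16 = -1.9375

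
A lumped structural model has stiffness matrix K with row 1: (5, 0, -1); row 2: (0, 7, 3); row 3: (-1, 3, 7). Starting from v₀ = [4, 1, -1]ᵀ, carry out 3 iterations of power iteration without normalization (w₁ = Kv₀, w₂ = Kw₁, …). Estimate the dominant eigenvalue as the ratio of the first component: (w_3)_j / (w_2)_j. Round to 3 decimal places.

λ ≈ 5.575

w1 = Kv₀ = (21, 4, -8)
w2 = Kw1 = (113, 4, -65)
w3 = Kw2 = (630, -167, -556)
Ratio at component: 630 / 113 = 5.575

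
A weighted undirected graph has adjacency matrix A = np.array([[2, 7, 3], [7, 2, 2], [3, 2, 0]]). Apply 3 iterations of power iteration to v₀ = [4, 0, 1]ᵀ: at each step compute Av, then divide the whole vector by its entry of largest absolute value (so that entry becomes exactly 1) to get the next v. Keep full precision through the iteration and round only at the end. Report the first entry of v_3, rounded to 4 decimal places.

0.8146

Av0 = (11.00000, 30.00000, 12.00000); divide by 30.00000 → v1 = (0.36667, 1.00000, 0.40000)
Av1 = (8.93333, 5.36667, 3.10000); divide by 8.93333 → v2 = (1.00000, 0.60075, 0.34701)
Av2 = (7.24627, 8.89552, 4.20149); divide by 8.89552 → v3 = (0.81460, 1.00000, 0.47232)
Requested entry of v3: 1942/2384 = 0.8146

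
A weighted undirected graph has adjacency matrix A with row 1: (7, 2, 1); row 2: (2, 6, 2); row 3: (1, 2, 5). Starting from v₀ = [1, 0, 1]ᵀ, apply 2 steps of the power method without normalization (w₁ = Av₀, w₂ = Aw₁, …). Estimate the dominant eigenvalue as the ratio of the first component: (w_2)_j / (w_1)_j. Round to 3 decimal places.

8.750

w1 = Av₀ = (7·1 + 2·0 + 1·1; 2·1 + 6·0 + 2·1; 1·1 + 2·0 + 5·1) = (8, 4, 6)
w2 = Aw1 = (7·8 + 2·4 + 1·6; 2·8 + 6·4 + 2·6; 1·8 + 2·4 + 5·6) = (70, 52, 46)
Ratio at component: 70 / 8 = 8.750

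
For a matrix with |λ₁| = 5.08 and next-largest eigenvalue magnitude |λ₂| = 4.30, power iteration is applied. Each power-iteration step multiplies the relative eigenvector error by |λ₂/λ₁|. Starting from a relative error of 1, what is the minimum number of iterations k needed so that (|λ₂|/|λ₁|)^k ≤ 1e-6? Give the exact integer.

|λ₂/λ₁| = 4.30/5.08 = 0.84646
Need k ≥ ln(1e-6) / ln(0.84646) = -13.8155 / -0.1667 ≈ 82.878
Smallest integer k satisfying the bound: 83

83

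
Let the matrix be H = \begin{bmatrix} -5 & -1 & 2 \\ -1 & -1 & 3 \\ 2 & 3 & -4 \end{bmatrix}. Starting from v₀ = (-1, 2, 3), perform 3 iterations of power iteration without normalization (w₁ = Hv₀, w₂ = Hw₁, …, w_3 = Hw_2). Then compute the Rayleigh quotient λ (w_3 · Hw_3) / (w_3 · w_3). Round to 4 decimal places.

λ ≈ -7.6965

w1 = Hv₀ = (9, 8, -8)
w2 = Hw1 = (-69, -41, 74)
w3 = Hw2 = (534, 332, -557)
Hw3 = (-4116, -2537, 4292)
w3·Hw3 = 534·(-4116) + 332·(-2537) + (-557)·4292 = -5430872; w3·w3 = 534·534 + 332·332 + (-557)·(-557) = 705629
λ ≈ -5430872/705629 = -7.6965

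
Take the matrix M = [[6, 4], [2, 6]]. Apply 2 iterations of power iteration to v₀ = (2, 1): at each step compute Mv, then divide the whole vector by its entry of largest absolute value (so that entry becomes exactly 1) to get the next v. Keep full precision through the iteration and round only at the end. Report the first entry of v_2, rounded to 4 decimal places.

Mv0 = (16.00000, 10.00000); divide by 16.00000 → v1 = (1.00000, 0.62500)
Mv1 = (8.50000, 5.75000); divide by 8.50000 → v2 = (1.00000, 0.67647)
Requested entry of v2: 136/136 = 1.0000

1.0000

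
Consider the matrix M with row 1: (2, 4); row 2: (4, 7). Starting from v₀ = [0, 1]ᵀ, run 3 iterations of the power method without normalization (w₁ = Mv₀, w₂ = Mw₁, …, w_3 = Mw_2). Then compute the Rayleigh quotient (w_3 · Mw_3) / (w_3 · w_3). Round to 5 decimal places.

w1 = Mv₀ = (2·0 + 4·1; 4·0 + 7·1) = (4, 7)
w2 = Mw1 = (2·4 + 4·7; 4·4 + 7·7) = (36, 65)
w3 = Mw2 = (332, 599)
Mw3 = (3060, 5521)
w3·Mw3 = 332·3060 + 599·5521 = 4322999; w3·w3 = 332·332 + 599·599 = 469025
λ ≈ 4322999/469025 = 9.21699

λ ≈ 9.21699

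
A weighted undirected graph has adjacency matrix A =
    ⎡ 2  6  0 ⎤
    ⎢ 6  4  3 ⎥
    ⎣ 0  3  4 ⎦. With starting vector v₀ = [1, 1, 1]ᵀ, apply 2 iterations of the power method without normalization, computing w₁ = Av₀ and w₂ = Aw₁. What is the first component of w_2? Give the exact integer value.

94

w1 = Av₀ = (2·1 + 6·1 + 0·1; 6·1 + 4·1 + 3·1; 0·1 + 3·1 + 4·1) = (8, 13, 7)
w2 = Aw1 = (2·8 + 6·13 + 0·7; 6·8 + 4·13 + 3·7; 0·8 + 3·13 + 4·7) = (94, 121, 67)
The requested component of w2 is 94.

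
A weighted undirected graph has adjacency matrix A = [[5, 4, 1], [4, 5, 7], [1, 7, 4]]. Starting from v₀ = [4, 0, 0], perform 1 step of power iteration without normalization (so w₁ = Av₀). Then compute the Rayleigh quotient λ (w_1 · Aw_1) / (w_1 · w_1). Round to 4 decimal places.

w1 = Av₀ = (5·4 + 4·0 + 1·0; 4·4 + 5·0 + 7·0; 1·4 + 7·0 + 4·0) = (20, 16, 4)
Aw1 = (168, 188, 148)
w1·Aw1 = 20·168 + 16·188 + 4·148 = 6960; w1·w1 = 20·20 + 16·16 + 4·4 = 672
λ ≈ 6960/672 = 10.3571

λ ≈ 10.3571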